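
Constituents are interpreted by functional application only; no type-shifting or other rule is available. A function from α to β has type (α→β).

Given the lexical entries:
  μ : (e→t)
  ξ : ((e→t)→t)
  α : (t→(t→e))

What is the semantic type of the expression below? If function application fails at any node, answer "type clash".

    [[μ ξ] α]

[μ ξ] — ξ of type ((e→t)→t) combines with μ of type (e→t): type t.
[[μ ξ] α] — α of type (t→(t→e)) combines with [μ ξ] of type t: type (t→e).

(t→e)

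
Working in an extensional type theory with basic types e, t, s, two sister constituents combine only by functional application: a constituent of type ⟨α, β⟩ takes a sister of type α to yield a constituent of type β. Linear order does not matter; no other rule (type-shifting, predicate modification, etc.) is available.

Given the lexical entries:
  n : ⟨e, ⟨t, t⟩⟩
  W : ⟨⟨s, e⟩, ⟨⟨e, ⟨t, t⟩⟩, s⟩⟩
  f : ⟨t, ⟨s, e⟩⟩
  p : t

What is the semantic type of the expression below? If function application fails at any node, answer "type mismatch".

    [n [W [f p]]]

[f p] — f of type ⟨t, ⟨s, e⟩⟩ combines with p of type t: type ⟨s, e⟩.
[W [f p]] — W of type ⟨⟨s, e⟩, ⟨⟨e, ⟨t, t⟩⟩, s⟩⟩ combines with [f p] of type ⟨s, e⟩: type ⟨⟨e, ⟨t, t⟩⟩, s⟩.
[n [W [f p]]] — [W [f p]] of type ⟨⟨e, ⟨t, t⟩⟩, s⟩ combines with n of type ⟨e, ⟨t, t⟩⟩: type s.

s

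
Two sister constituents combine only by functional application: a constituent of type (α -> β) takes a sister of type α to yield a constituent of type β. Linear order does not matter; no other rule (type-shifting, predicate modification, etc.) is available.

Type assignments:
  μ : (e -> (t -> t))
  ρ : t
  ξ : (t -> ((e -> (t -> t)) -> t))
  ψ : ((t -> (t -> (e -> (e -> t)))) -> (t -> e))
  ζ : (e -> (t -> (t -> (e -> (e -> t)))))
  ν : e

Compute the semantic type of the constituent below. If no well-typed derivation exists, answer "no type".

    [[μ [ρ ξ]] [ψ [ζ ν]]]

[ρ ξ]: ξ is (t -> ((e -> (t -> t)) -> t)), ρ is t; result ((e -> (t -> t)) -> t).
[μ [ρ ξ]]: [ρ ξ] is ((e -> (t -> t)) -> t), μ is (e -> (t -> t)); result t.
[ζ ν]: ζ is (e -> (t -> (t -> (e -> (e -> t))))), ν is e; result (t -> (t -> (e -> (e -> t)))).
[ψ [ζ ν]]: ψ is ((t -> (t -> (e -> (e -> t)))) -> (t -> e)), [ζ ν] is (t -> (t -> (e -> (e -> t)))); result (t -> e).
[[μ [ρ ξ]] [ψ [ζ ν]]]: [ψ [ζ ν]] is (t -> e), [μ [ρ ξ]] is t; result e.

e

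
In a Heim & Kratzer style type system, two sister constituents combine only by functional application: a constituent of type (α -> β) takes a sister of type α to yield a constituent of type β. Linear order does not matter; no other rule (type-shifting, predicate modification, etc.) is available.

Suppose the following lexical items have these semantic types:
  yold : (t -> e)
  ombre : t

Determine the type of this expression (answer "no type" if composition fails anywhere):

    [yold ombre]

[yold ombre]: functor yold : (t -> e), argument ombre : t; result e.

e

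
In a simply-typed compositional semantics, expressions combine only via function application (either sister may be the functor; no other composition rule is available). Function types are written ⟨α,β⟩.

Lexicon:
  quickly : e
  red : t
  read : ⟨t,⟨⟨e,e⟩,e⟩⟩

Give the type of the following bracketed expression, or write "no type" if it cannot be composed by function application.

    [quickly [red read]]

no type

[red read]: read is ⟨t,⟨⟨e,e⟩,e⟩⟩, red is t; result ⟨⟨e,e⟩,e⟩.
At [quickly [red read]]: neither e nor ⟨⟨e,e⟩,e⟩ can take the other as argument; the node is ill-typed.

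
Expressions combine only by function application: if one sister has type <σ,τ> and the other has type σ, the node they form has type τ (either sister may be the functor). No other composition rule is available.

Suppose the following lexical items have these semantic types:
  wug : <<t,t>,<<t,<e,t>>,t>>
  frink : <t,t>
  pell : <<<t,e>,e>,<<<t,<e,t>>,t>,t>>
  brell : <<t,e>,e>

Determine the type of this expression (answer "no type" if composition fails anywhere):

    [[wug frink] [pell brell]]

[wug frink]: wug is <<t,t>,<<t,<e,t>>,t>>, frink is <t,t>; result <<t,<e,t>>,t>.
[pell brell]: pell is <<<t,e>,e>,<<<t,<e,t>>,t>,t>>, brell is <<t,e>,e>; result <<<t,<e,t>>,t>,t>.
[[wug frink] [pell brell]]: [pell brell] is <<<t,<e,t>>,t>,t>, [wug frink] is <<t,<e,t>>,t>; result t.

t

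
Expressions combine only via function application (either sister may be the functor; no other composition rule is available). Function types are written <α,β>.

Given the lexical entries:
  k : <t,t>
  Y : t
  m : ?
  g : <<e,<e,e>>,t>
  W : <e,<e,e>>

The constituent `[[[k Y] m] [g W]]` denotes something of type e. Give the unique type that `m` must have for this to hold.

<t,<t,e>>

At [[[k Y] m] [g W]] (required: e): [g W] is t, which is not a function with range e; hence [[k Y] m] is the functor — type <t,e>.
At [[k Y] m] (required: <t,e>): [k Y] is t, which is not a function with range <t,e>; hence m is the functor — type <t,<t,e>>.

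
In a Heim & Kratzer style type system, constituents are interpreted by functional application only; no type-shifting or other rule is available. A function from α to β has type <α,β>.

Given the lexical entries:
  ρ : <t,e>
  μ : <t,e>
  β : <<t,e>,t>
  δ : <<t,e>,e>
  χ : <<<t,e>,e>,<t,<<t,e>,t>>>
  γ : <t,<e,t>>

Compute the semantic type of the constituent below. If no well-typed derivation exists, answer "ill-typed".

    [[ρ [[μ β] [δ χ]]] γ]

<e,t>

[μ β]: <<t,e>,t> applied to <t,e> yields t.
[δ χ]: <<<t,e>,e>,<t,<<t,e>,t>>> applied to <<t,e>,e> yields <t,<<t,e>,t>>.
[[μ β] [δ χ]]: <t,<<t,e>,t>> applied to t yields <<t,e>,t>.
[ρ [[μ β] [δ χ]]]: <<t,e>,t> applied to <t,e> yields t.
[[ρ [[μ β] [δ χ]]] γ]: <t,<e,t>> applied to t yields <e,t>.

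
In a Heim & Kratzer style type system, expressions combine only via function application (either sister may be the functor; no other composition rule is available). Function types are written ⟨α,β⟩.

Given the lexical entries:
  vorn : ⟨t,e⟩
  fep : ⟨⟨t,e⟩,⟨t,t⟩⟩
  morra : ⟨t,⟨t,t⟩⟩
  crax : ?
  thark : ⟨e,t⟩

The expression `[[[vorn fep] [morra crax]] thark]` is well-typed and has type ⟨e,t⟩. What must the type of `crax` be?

For [[[vorn fep] [morra crax]] thark] to have type ⟨e,t⟩ with thark of type ⟨e,t⟩, [[vorn fep] [morra crax]] must be the function: [[vorn fep] [morra crax]] : ⟨⟨e,t⟩,⟨e,t⟩⟩.
For [[vorn fep] [morra crax]] to have type ⟨⟨e,t⟩,⟨e,t⟩⟩ with [vorn fep] of type ⟨t,t⟩, [morra crax] must be the function: [morra crax] : ⟨⟨t,t⟩,⟨⟨e,t⟩,⟨e,t⟩⟩⟩.
For [morra crax] to have type ⟨⟨t,t⟩,⟨⟨e,t⟩,⟨e,t⟩⟩⟩ with morra of type ⟨t,⟨t,t⟩⟩, crax must be the function: crax : ⟨⟨t,⟨t,t⟩⟩,⟨⟨t,t⟩,⟨⟨e,t⟩,⟨e,t⟩⟩⟩⟩.

⟨⟨t,⟨t,t⟩⟩,⟨⟨t,t⟩,⟨⟨e,t⟩,⟨e,t⟩⟩⟩⟩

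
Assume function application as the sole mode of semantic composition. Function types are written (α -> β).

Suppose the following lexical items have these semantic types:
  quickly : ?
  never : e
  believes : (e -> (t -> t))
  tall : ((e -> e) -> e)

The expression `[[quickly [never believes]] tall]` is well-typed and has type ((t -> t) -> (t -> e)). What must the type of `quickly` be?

[[quickly [never believes]] tall] is required to be ((t -> t) -> (t -> e)). tall : ((e -> e) -> e) cannot yield ((t -> t) -> (t -> e)) as functor, so [quickly [never believes]] : (((e -> e) -> e) -> ((t -> t) -> (t -> e))).
[quickly [never believes]] is required to be (((e -> e) -> e) -> ((t -> t) -> (t -> e))). [never believes] : (t -> t) cannot yield (((e -> e) -> e) -> ((t -> t) -> (t -> e))) as functor, so quickly : ((t -> t) -> (((e -> e) -> e) -> ((t -> t) -> (t -> e)))).

((t -> t) -> (((e -> e) -> e) -> ((t -> t) -> (t -> e))))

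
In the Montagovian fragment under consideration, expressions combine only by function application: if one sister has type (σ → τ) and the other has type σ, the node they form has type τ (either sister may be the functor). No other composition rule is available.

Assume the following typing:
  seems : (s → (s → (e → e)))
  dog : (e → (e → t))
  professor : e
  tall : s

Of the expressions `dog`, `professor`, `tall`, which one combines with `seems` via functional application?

tall

dog : (e → (e → t)) — does not combine with seems.
professor : e — does not combine with seems.
tall — combines: seems : (s → (s → (e → e))) takes tall : s as argument, giving (s → (e → e)).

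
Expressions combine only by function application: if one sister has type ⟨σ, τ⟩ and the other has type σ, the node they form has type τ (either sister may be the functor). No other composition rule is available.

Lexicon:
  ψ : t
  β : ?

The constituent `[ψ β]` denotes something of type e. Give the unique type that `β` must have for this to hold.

⟨t, e⟩

At [ψ β] (required: e): ψ is t, which is not a function with range e; hence β is the functor — type ⟨t, e⟩.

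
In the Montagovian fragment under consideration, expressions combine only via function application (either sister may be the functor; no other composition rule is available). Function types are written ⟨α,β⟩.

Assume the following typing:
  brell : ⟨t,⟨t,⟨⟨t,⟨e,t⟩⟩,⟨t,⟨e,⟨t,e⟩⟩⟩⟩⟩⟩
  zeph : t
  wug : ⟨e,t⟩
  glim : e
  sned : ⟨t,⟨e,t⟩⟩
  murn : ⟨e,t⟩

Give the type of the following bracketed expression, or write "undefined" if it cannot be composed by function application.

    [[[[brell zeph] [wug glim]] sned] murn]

undefined

[brell zeph]: functor brell : ⟨t,⟨t,⟨⟨t,⟨e,t⟩⟩,⟨t,⟨e,⟨t,e⟩⟩⟩⟩⟩⟩, argument zeph : t; result ⟨t,⟨⟨t,⟨e,t⟩⟩,⟨t,⟨e,⟨t,e⟩⟩⟩⟩⟩.
[wug glim]: functor wug : ⟨e,t⟩, argument glim : e; result t.
[[brell zeph] [wug glim]]: functor [brell zeph] : ⟨t,⟨⟨t,⟨e,t⟩⟩,⟨t,⟨e,⟨t,e⟩⟩⟩⟩⟩, argument [wug glim] : t; result ⟨⟨t,⟨e,t⟩⟩,⟨t,⟨e,⟨t,e⟩⟩⟩⟩.
[[[brell zeph] [wug glim]] sned]: functor [[brell zeph] [wug glim]] : ⟨⟨t,⟨e,t⟩⟩,⟨t,⟨e,⟨t,e⟩⟩⟩⟩, argument sned : ⟨t,⟨e,t⟩⟩; result ⟨t,⟨e,⟨t,e⟩⟩⟩.
At [[[[brell zeph] [wug glim]] sned] murn]: neither ⟨t,⟨e,⟨t,e⟩⟩⟩ nor ⟨e,t⟩ can take the other as argument; the node is ill-typed.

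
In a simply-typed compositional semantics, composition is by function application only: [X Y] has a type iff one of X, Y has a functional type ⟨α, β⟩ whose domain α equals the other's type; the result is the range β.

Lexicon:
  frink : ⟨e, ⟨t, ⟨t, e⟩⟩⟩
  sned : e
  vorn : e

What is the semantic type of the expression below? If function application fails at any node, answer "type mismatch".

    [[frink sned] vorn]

[frink sned]: frink is ⟨e, ⟨t, ⟨t, e⟩⟩⟩, sned is e; result ⟨t, ⟨t, e⟩⟩.
At [[frink sned] vorn]: neither ⟨t, ⟨t, e⟩⟩ nor e can take the other as argument; the node is ill-typed.

type mismatch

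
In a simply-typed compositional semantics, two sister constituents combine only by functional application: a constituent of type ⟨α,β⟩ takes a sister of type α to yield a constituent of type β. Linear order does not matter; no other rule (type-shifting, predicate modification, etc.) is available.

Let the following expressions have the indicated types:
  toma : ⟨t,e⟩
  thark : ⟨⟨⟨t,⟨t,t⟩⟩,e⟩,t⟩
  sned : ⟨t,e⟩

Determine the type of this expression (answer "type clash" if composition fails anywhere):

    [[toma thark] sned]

type clash

[toma thark]: ⟨t,e⟩ with ⟨⟨⟨t,⟨t,t⟩⟩,e⟩,t⟩ — neither is a function whose domain matches the other; composition fails here.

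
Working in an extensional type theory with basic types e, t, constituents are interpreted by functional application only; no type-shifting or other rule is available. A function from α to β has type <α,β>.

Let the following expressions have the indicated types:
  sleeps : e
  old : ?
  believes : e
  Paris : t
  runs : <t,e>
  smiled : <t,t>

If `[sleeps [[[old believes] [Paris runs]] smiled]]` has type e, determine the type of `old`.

For [sleeps [[[old believes] [Paris runs]] smiled]] to have type e with sleeps of type e, [[[old believes] [Paris runs]] smiled] must be the function: [[[old believes] [Paris runs]] smiled] : <e,e>.
For [[[old believes] [Paris runs]] smiled] to have type <e,e> with smiled of type <t,t>, [[old believes] [Paris runs]] must be the function: [[old believes] [Paris runs]] : <<t,t>,<e,e>>.
For [[old believes] [Paris runs]] to have type <<t,t>,<e,e>> with [Paris runs] of type e, [old believes] must be the function: [old believes] : <e,<<t,t>,<e,e>>>.
For [old believes] to have type <e,<<t,t>,<e,e>>> with believes of type e, old must be the function: old : <e,<e,<<t,t>,<e,e>>>>.

<e,<e,<<t,t>,<e,e>>>>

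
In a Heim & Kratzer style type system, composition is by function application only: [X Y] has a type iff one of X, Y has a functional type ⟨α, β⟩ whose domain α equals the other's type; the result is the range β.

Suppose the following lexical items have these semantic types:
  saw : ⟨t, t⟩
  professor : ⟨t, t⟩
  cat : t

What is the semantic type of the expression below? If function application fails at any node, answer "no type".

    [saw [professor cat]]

[professor cat]: functor professor : ⟨t, t⟩, argument cat : t; result t.
[saw [professor cat]]: functor saw : ⟨t, t⟩, argument [professor cat] : t; result t.

t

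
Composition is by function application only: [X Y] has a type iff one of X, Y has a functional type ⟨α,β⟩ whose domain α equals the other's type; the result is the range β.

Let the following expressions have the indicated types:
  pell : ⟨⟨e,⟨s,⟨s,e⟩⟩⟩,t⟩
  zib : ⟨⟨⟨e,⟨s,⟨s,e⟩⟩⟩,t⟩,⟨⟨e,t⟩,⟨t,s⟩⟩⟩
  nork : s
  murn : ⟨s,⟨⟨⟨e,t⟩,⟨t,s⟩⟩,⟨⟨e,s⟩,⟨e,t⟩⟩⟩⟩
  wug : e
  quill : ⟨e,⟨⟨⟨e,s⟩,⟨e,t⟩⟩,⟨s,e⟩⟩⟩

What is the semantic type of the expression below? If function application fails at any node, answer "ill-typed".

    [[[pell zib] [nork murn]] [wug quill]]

[pell zib]: zib is ⟨⟨⟨e,⟨s,⟨s,e⟩⟩⟩,t⟩,⟨⟨e,t⟩,⟨t,s⟩⟩⟩, pell is ⟨⟨e,⟨s,⟨s,e⟩⟩⟩,t⟩; result ⟨⟨e,t⟩,⟨t,s⟩⟩.
[nork murn]: murn is ⟨s,⟨⟨⟨e,t⟩,⟨t,s⟩⟩,⟨⟨e,s⟩,⟨e,t⟩⟩⟩⟩, nork is s; result ⟨⟨⟨e,t⟩,⟨t,s⟩⟩,⟨⟨e,s⟩,⟨e,t⟩⟩⟩.
[[pell zib] [nork murn]]: [nork murn] is ⟨⟨⟨e,t⟩,⟨t,s⟩⟩,⟨⟨e,s⟩,⟨e,t⟩⟩⟩, [pell zib] is ⟨⟨e,t⟩,⟨t,s⟩⟩; result ⟨⟨e,s⟩,⟨e,t⟩⟩.
[wug quill]: quill is ⟨e,⟨⟨⟨e,s⟩,⟨e,t⟩⟩,⟨s,e⟩⟩⟩, wug is e; result ⟨⟨⟨e,s⟩,⟨e,t⟩⟩,⟨s,e⟩⟩.
[[[pell zib] [nork murn]] [wug quill]]: [wug quill] is ⟨⟨⟨e,s⟩,⟨e,t⟩⟩,⟨s,e⟩⟩, [[pell zib] [nork murn]] is ⟨⟨e,s⟩,⟨e,t⟩⟩; result ⟨s,e⟩.

⟨s,e⟩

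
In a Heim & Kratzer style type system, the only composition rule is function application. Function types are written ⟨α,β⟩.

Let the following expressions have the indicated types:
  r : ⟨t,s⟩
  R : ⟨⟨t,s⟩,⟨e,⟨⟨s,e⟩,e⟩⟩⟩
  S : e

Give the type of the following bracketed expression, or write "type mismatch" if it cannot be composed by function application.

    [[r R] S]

At [r R], R : ⟨⟨t,s⟩,⟨e,⟨⟨s,e⟩,e⟩⟩⟩ takes r : ⟨t,s⟩, giving ⟨e,⟨⟨s,e⟩,e⟩⟩.
At [[r R] S], [r R] : ⟨e,⟨⟨s,e⟩,e⟩⟩ takes S : e, giving ⟨⟨s,e⟩,e⟩.

⟨⟨s,e⟩,e⟩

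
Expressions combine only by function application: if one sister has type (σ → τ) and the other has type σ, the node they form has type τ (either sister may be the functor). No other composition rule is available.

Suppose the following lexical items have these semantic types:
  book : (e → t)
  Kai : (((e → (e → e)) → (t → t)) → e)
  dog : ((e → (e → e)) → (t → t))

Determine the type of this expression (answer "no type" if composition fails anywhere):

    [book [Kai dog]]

[Kai dog] — Kai of type (((e → (e → e)) → (t → t)) → e) combines with dog of type ((e → (e → e)) → (t → t)): type e.
[book [Kai dog]] — book of type (e → t) combines with [Kai dog] of type e: type t.

t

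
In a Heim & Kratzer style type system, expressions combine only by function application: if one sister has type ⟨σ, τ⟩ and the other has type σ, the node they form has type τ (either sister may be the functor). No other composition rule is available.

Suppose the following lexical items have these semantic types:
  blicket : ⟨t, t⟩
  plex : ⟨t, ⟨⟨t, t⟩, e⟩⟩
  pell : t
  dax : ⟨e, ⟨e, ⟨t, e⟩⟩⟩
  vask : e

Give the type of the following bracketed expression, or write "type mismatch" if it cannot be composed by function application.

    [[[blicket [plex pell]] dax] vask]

⟨t, e⟩

At [plex pell], plex : ⟨t, ⟨⟨t, t⟩, e⟩⟩ takes pell : t, giving ⟨⟨t, t⟩, e⟩.
At [blicket [plex pell]], [plex pell] : ⟨⟨t, t⟩, e⟩ takes blicket : ⟨t, t⟩, giving e.
At [[blicket [plex pell]] dax], dax : ⟨e, ⟨e, ⟨t, e⟩⟩⟩ takes [blicket [plex pell]] : e, giving ⟨e, ⟨t, e⟩⟩.
At [[[blicket [plex pell]] dax] vask], [[blicket [plex pell]] dax] : ⟨e, ⟨t, e⟩⟩ takes vask : e, giving ⟨t, e⟩.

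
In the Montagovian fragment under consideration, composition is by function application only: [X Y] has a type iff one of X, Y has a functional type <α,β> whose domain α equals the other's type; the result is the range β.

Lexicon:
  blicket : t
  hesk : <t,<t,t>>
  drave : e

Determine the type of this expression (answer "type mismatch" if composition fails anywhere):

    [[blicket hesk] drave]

[blicket hesk]: hesk is <t,<t,t>>, blicket is t; result <t,t>.
At [[blicket hesk] drave]: neither <t,t> nor e can take the other as argument; the node is ill-typed.

type mismatch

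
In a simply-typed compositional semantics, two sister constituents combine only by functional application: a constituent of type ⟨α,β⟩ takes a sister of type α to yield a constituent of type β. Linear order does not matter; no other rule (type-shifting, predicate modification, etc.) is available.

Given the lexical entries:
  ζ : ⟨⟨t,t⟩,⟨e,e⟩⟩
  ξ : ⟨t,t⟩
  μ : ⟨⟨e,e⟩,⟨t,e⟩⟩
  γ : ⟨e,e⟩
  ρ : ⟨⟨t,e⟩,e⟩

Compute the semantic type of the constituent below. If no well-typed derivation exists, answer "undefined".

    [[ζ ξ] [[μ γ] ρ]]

e

[ζ ξ]: ⟨⟨t,t⟩,⟨e,e⟩⟩ applied to ⟨t,t⟩ yields ⟨e,e⟩.
[μ γ]: ⟨⟨e,e⟩,⟨t,e⟩⟩ applied to ⟨e,e⟩ yields ⟨t,e⟩.
[[μ γ] ρ]: ⟨⟨t,e⟩,e⟩ applied to ⟨t,e⟩ yields e.
[[ζ ξ] [[μ γ] ρ]]: ⟨e,e⟩ applied to e yields e.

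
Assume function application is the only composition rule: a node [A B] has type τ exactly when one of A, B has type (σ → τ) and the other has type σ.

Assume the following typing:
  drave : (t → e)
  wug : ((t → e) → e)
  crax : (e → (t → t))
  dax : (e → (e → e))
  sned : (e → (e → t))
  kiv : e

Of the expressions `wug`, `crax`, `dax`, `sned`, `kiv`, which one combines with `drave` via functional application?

wug — combines: wug : ((t → e) → e) takes drave : (t → e) as argument, giving e.
crax : (e → (t → t)) — neither side's domain matches the other.
dax : (e → (e → e)) — neither side's domain matches the other.
sned : (e → (e → t)) — neither side's domain matches the other.
kiv : e — neither side's domain matches the other.

wug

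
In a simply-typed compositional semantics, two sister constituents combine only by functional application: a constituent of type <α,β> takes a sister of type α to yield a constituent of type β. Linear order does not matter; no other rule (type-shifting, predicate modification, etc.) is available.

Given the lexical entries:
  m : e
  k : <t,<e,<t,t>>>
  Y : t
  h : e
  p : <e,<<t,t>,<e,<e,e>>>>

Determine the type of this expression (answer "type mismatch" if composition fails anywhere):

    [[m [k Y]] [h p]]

<e,<e,e>>

[k Y]: functor k : <t,<e,<t,t>>>, argument Y : t; result <e,<t,t>>.
[m [k Y]]: functor [k Y] : <e,<t,t>>, argument m : e; result <t,t>.
[h p]: functor p : <e,<<t,t>,<e,<e,e>>>>, argument h : e; result <<t,t>,<e,<e,e>>>.
[[m [k Y]] [h p]]: functor [h p] : <<t,t>,<e,<e,e>>>, argument [m [k Y]] : <t,t>; result <e,<e,e>>.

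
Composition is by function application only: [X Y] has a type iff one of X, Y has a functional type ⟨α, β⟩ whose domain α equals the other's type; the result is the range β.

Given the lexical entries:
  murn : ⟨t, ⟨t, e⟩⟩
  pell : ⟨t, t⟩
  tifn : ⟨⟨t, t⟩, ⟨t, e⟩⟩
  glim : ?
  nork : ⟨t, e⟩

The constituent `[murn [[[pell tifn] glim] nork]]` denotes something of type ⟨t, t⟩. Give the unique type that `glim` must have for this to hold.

At [murn [[[pell tifn] glim] nork]] (required: ⟨t, t⟩): murn is ⟨t, ⟨t, e⟩⟩, which is not a function with range ⟨t, t⟩; hence [[[pell tifn] glim] nork] is the functor — type ⟨⟨t, ⟨t, e⟩⟩, ⟨t, t⟩⟩.
At [[[pell tifn] glim] nork] (required: ⟨⟨t, ⟨t, e⟩⟩, ⟨t, t⟩⟩): nork is ⟨t, e⟩, which is not a function with range ⟨⟨t, ⟨t, e⟩⟩, ⟨t, t⟩⟩; hence [[pell tifn] glim] is the functor — type ⟨⟨t, e⟩, ⟨⟨t, ⟨t, e⟩⟩, ⟨t, t⟩⟩⟩.
At [[pell tifn] glim] (required: ⟨⟨t, e⟩, ⟨⟨t, ⟨t, e⟩⟩, ⟨t, t⟩⟩⟩): [pell tifn] is ⟨t, e⟩, which is not a function with range ⟨⟨t, e⟩, ⟨⟨t, ⟨t, e⟩⟩, ⟨t, t⟩⟩⟩; hence glim is the functor — type ⟨⟨t, e⟩, ⟨⟨t, e⟩, ⟨⟨t, ⟨t, e⟩⟩, ⟨t, t⟩⟩⟩⟩.

⟨⟨t, e⟩, ⟨⟨t, e⟩, ⟨⟨t, ⟨t, e⟩⟩, ⟨t, t⟩⟩⟩⟩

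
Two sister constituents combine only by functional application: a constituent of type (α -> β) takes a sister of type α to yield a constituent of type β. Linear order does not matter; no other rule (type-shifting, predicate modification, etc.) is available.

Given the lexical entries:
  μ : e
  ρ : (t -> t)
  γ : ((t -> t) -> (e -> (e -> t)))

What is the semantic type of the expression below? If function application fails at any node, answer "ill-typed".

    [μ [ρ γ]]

[ρ γ]: γ is ((t -> t) -> (e -> (e -> t))), ρ is (t -> t); result (e -> (e -> t)).
[μ [ρ γ]]: [ρ γ] is (e -> (e -> t)), μ is e; result (e -> t).

(e -> t)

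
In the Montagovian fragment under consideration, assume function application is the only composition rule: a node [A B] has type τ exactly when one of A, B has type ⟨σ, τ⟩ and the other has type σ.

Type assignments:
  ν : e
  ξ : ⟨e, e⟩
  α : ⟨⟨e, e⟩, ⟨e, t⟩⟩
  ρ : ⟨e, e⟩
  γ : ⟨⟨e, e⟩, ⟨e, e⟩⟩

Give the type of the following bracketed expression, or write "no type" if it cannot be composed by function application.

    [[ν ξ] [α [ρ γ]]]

t

[ν ξ] — ξ of type ⟨e, e⟩ combines with ν of type e: type e.
[ρ γ] — γ of type ⟨⟨e, e⟩, ⟨e, e⟩⟩ combines with ρ of type ⟨e, e⟩: type ⟨e, e⟩.
[α [ρ γ]] — α of type ⟨⟨e, e⟩, ⟨e, t⟩⟩ combines with [ρ γ] of type ⟨e, e⟩: type ⟨e, t⟩.
[[ν ξ] [α [ρ γ]]] — [α [ρ γ]] of type ⟨e, t⟩ combines with [ν ξ] of type e: type t.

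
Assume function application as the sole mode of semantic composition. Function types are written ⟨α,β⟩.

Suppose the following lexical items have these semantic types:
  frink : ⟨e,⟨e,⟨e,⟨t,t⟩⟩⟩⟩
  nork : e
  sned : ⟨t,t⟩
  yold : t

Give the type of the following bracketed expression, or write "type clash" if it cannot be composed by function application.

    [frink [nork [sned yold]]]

[sned yold] — sned of type ⟨t,t⟩ combines with yold of type t: type t.
[nork [sned yold]]: e with t — neither is a function whose domain matches the other; composition fails here.

type clash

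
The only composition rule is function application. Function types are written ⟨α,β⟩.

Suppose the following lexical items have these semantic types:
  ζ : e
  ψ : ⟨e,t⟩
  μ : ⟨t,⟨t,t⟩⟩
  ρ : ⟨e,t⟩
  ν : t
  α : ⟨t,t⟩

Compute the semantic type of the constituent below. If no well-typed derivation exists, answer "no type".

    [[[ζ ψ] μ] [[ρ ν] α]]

[ζ ψ]: ψ is ⟨e,t⟩, ζ is e; result t.
[[ζ ψ] μ]: μ is ⟨t,⟨t,t⟩⟩, [ζ ψ] is t; result ⟨t,t⟩.
At [ρ ν]: neither ⟨e,t⟩ nor t can take the other as argument; the node is ill-typed.

no type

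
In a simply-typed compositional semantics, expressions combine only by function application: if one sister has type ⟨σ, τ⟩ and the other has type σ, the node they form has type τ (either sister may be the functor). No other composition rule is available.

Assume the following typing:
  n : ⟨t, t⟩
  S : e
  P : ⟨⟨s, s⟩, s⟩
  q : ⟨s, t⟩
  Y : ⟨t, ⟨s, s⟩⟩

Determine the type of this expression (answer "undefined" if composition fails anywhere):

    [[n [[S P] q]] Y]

[S P]: e with ⟨⟨s, s⟩, s⟩ — neither is a function whose domain matches the other; composition fails here.

undefined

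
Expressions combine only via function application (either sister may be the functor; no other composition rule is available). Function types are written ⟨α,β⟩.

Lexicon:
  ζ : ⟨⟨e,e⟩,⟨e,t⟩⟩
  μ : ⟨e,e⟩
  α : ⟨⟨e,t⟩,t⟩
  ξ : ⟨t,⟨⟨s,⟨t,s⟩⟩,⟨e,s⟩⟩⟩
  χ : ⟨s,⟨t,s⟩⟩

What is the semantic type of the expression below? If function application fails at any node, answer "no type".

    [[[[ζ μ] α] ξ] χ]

⟨e,s⟩

[ζ μ] — ζ of type ⟨⟨e,e⟩,⟨e,t⟩⟩ combines with μ of type ⟨e,e⟩: type ⟨e,t⟩.
[[ζ μ] α] — α of type ⟨⟨e,t⟩,t⟩ combines with [ζ μ] of type ⟨e,t⟩: type t.
[[[ζ μ] α] ξ] — ξ of type ⟨t,⟨⟨s,⟨t,s⟩⟩,⟨e,s⟩⟩⟩ combines with [[ζ μ] α] of type t: type ⟨⟨s,⟨t,s⟩⟩,⟨e,s⟩⟩.
[[[[ζ μ] α] ξ] χ] — [[[ζ μ] α] ξ] of type ⟨⟨s,⟨t,s⟩⟩,⟨e,s⟩⟩ combines with χ of type ⟨s,⟨t,s⟩⟩: type ⟨e,s⟩.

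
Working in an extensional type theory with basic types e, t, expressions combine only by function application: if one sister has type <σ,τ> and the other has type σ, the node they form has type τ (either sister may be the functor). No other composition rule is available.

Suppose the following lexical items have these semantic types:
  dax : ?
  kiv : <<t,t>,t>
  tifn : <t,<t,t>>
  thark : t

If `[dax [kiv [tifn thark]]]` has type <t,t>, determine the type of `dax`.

[dax [kiv [tifn thark]]] is required to be <t,t>. [kiv [tifn thark]] : t cannot yield <t,t> as functor, so dax : <t,<t,t>>.

<t,<t,t>>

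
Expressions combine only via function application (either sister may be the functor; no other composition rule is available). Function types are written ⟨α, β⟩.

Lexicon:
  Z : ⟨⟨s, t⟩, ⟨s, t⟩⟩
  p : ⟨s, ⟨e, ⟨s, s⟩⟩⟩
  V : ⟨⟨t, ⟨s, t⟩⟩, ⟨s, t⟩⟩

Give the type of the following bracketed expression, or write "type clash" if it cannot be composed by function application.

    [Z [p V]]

At [p V]: neither ⟨s, ⟨e, ⟨s, s⟩⟩⟩ nor ⟨⟨t, ⟨s, t⟩⟩, ⟨s, t⟩⟩ can take the other as argument; the node is ill-typed.

type clash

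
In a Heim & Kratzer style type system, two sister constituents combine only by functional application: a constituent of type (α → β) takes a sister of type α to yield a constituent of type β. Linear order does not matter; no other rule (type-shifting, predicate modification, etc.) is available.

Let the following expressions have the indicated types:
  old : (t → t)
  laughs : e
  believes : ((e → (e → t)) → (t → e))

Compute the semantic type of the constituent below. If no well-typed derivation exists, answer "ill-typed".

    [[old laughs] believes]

ill-typed

At [old laughs]: neither (t → t) nor e can take the other as argument; the node is ill-typed.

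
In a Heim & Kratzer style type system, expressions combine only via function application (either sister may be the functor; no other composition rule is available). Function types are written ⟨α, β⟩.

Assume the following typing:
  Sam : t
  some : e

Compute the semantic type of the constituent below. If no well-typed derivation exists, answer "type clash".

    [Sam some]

type clash

[Sam some]: t with e — neither is a function whose domain matches the other; composition fails here.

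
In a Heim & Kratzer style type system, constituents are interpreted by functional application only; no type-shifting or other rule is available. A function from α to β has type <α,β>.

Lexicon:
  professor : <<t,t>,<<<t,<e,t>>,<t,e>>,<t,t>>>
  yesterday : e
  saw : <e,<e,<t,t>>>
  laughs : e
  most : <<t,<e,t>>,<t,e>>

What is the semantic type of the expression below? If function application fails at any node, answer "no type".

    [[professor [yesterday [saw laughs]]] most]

[saw laughs]: saw is <e,<e,<t,t>>>, laughs is e; result <e,<t,t>>.
[yesterday [saw laughs]]: [saw laughs] is <e,<t,t>>, yesterday is e; result <t,t>.
[professor [yesterday [saw laughs]]]: professor is <<t,t>,<<<t,<e,t>>,<t,e>>,<t,t>>>, [yesterday [saw laughs]] is <t,t>; result <<<t,<e,t>>,<t,e>>,<t,t>>.
[[professor [yesterday [saw laughs]]] most]: [professor [yesterday [saw laughs]]] is <<<t,<e,t>>,<t,e>>,<t,t>>, most is <<t,<e,t>>,<t,e>>; result <t,t>.

<t,t>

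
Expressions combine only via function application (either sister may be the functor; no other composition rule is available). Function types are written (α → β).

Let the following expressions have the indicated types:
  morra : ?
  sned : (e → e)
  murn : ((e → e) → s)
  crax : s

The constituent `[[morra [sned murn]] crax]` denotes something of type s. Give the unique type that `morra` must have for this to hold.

At [[morra [sned murn]] crax] (required: s): crax is s, which is not a function with range s; hence [morra [sned murn]] is the functor — type (s → s).
At [morra [sned murn]] (required: (s → s)): [sned murn] is s, which is not a function with range (s → s); hence morra is the functor — type (s → (s → s)).

(s → (s → s))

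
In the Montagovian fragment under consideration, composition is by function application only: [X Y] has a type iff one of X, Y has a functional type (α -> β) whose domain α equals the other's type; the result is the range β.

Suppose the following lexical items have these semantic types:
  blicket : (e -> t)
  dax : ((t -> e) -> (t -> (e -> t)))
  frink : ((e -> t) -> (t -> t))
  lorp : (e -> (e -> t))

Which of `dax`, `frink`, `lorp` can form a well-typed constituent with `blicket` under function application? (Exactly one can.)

frink

dax : ((t -> e) -> (t -> (e -> t))) — no; blicket wants e, and dax wants (t -> e).
frink — combines: frink : ((e -> t) -> (t -> t)) takes blicket : (e -> t) as argument, giving (t -> t).
lorp : (e -> (e -> t)) — no; blicket wants e, and lorp wants e.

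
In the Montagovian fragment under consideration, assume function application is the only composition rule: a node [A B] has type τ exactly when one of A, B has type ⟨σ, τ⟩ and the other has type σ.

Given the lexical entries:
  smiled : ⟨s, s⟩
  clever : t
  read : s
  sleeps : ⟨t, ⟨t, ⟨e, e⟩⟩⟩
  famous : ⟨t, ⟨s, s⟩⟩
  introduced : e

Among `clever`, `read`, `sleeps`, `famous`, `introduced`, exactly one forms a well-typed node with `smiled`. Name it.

read

clever : t — neither side's domain matches the other.
read — combines: smiled : ⟨s, s⟩ takes read : s as argument, giving s.
sleeps : ⟨t, ⟨t, ⟨e, e⟩⟩⟩ — neither side's domain matches the other.
famous : ⟨t, ⟨s, s⟩⟩ — neither side's domain matches the other.
introduced : e — neither side's domain matches the other.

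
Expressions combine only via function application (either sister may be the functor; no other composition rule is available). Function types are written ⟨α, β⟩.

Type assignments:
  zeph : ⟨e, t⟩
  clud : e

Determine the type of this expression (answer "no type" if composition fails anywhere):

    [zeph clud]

t

At [zeph clud], zeph : ⟨e, t⟩ takes clud : e, giving t.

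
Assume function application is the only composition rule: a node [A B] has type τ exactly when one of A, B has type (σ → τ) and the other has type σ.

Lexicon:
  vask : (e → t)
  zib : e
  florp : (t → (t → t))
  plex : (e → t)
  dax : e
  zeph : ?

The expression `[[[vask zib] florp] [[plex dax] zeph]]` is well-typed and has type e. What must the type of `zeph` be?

[[[vask zib] florp] [[plex dax] zeph]] is required to be e. [[vask zib] florp] : (t → t) cannot yield e as functor, so [[plex dax] zeph] : ((t → t) → e).
[[plex dax] zeph] is required to be ((t → t) → e). [plex dax] : t cannot yield ((t → t) → e) as functor, so zeph : (t → ((t → t) → e)).

(t → ((t → t) → e))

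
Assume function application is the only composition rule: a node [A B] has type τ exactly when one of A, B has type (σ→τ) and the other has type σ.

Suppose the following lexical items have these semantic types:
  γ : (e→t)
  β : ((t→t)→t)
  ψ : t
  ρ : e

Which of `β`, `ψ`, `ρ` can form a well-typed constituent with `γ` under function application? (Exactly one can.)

ρ

β : ((t→t)→t) — no; γ wants e, and β wants (t→t).
ψ : t — no; γ wants e, and ψ wants nothing (atomic).
ρ — combines: γ : (e→t) takes ρ : e as argument, giving t.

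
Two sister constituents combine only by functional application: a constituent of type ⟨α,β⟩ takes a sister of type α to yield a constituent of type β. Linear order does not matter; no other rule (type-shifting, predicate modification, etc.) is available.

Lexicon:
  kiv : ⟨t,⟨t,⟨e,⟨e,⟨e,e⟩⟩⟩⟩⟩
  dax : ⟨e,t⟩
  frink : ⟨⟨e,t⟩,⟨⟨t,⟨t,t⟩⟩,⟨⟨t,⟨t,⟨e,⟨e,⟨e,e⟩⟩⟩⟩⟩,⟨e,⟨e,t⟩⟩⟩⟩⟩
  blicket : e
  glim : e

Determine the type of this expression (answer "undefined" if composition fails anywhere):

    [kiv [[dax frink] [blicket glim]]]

[dax frink]: functor frink : ⟨⟨e,t⟩,⟨⟨t,⟨t,t⟩⟩,⟨⟨t,⟨t,⟨e,⟨e,⟨e,e⟩⟩⟩⟩⟩,⟨e,⟨e,t⟩⟩⟩⟩⟩, argument dax : ⟨e,t⟩; result ⟨⟨t,⟨t,t⟩⟩,⟨⟨t,⟨t,⟨e,⟨e,⟨e,e⟩⟩⟩⟩⟩,⟨e,⟨e,t⟩⟩⟩⟩.
At [blicket glim]: neither e nor e can take the other as argument; the node is ill-typed.

undefined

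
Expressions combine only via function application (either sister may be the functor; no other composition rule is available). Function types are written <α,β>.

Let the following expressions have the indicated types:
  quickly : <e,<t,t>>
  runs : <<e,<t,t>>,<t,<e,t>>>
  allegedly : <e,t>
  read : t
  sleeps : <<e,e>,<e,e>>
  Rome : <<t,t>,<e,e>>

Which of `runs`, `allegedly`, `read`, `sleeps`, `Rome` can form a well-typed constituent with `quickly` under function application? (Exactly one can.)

runs

runs — combines: runs : <<e,<t,t>>,<t,<e,t>>> takes quickly : <e,<t,t>> as argument, giving <t,<e,t>>.
allegedly : <e,t> — does not combine with quickly.
read : t — does not combine with quickly.
sleeps : <<e,e>,<e,e>> — does not combine with quickly.
Rome : <<t,t>,<e,e>> — does not combine with quickly.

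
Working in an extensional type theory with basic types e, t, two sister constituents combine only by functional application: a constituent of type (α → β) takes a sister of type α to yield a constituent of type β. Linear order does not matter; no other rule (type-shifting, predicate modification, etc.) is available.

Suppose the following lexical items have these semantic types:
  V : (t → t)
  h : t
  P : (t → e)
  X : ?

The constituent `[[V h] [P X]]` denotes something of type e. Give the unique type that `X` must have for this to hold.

For [[V h] [P X]] to have type e with [V h] of type t, [P X] must be the function: [P X] : (t → e).
For [P X] to have type (t → e) with P of type (t → e), X must be the function: X : ((t → e) → (t → e)).

((t → e) → (t → e))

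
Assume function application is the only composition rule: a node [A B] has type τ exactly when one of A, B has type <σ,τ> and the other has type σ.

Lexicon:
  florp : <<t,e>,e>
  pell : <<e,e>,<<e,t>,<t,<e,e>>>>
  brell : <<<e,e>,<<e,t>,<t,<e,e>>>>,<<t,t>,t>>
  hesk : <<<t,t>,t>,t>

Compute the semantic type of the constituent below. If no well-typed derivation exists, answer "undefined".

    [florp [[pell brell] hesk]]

undefined

[pell brell] — brell of type <<<e,e>,<<e,t>,<t,<e,e>>>>,<<t,t>,t>> combines with pell of type <<e,e>,<<e,t>,<t,<e,e>>>>: type <<t,t>,t>.
[[pell brell] hesk] — hesk of type <<<t,t>,t>,t> combines with [pell brell] of type <<t,t>,t>: type t.
At [florp [[pell brell] hesk]]: neither <<t,e>,e> nor t can take the other as argument; the node is ill-typed.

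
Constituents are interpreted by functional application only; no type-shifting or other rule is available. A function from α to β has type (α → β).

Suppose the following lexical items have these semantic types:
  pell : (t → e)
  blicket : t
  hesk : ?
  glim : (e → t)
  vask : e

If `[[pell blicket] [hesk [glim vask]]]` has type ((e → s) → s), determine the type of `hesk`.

[[pell blicket] [hesk [glim vask]]] is required to be ((e → s) → s). [pell blicket] : e cannot yield ((e → s) → s) as functor, so [hesk [glim vask]] : (e → ((e → s) → s)).
[hesk [glim vask]] is required to be (e → ((e → s) → s)). [glim vask] : t cannot yield (e → ((e → s) → s)) as functor, so hesk : (t → (e → ((e → s) → s))).

(t → (e → ((e → s) → s)))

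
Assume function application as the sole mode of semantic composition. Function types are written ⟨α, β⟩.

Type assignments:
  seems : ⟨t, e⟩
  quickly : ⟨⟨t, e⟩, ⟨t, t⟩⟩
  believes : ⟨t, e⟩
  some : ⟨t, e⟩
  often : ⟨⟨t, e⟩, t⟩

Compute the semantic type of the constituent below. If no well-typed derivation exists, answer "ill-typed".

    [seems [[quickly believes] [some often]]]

At [quickly believes], quickly : ⟨⟨t, e⟩, ⟨t, t⟩⟩ takes believes : ⟨t, e⟩, giving ⟨t, t⟩.
At [some often], often : ⟨⟨t, e⟩, t⟩ takes some : ⟨t, e⟩, giving t.
At [[quickly believes] [some often]], [quickly believes] : ⟨t, t⟩ takes [some often] : t, giving t.
At [seems [[quickly believes] [some often]]], seems : ⟨t, e⟩ takes [[quickly believes] [some often]] : t, giving e.

e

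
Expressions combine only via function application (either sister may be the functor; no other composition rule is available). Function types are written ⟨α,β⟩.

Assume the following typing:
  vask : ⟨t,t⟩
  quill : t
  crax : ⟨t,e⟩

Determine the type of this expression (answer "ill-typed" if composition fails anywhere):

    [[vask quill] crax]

e

[vask quill]: ⟨t,t⟩ applied to t yields t.
[[vask quill] crax]: ⟨t,e⟩ applied to t yields e.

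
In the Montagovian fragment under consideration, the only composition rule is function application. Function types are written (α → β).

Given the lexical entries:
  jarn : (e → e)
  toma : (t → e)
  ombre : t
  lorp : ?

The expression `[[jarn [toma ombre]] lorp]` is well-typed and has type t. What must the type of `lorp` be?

(e → t)

For [[jarn [toma ombre]] lorp] to have type t with [jarn [toma ombre]] of type e, lorp must be the function: lorp : (e → t).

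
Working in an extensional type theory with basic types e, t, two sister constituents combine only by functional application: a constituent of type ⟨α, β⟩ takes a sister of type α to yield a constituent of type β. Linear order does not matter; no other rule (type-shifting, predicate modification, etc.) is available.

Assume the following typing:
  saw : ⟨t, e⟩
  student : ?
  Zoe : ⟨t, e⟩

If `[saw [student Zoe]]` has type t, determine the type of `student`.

⟨⟨t, e⟩, ⟨⟨t, e⟩, t⟩⟩

For [saw [student Zoe]] to have type t with saw of type ⟨t, e⟩, [student Zoe] must be the function: [student Zoe] : ⟨⟨t, e⟩, t⟩.
For [student Zoe] to have type ⟨⟨t, e⟩, t⟩ with Zoe of type ⟨t, e⟩, student must be the function: student : ⟨⟨t, e⟩, ⟨⟨t, e⟩, t⟩⟩.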